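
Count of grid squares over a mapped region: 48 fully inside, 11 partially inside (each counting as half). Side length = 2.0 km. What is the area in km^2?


effective squares = 48 + 11 * 0.5 = 53.5
area = 53.5 * 4.0 = 214.0 km^2

214.0 km^2


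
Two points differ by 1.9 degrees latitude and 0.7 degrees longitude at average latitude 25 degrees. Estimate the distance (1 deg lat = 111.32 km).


dlat_km = 1.9 * 111.32 = 211.508
dlon_km = 0.7 * 111.32 * cos(25) ≈ 70.623
dist = sqrt(211.508^2 + 70.623^2) ≈ 223.0 km

223.0 km


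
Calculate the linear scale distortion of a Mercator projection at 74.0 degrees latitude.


SF = 1 / cos(74.0) = 1 / 0.275637 = 3.628

3.628


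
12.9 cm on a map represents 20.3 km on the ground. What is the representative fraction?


ground = 20.3 km = 2030000 cm; RF denominator = ground / map = 2030000 / 12.9 ≈ 157364; RF = 1:157364

1:157364


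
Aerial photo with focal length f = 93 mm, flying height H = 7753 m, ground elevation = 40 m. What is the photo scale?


scale = f / (H - h) = 93 mm / 7713 m = 93 / 7713000 = 1:82935

1:82935


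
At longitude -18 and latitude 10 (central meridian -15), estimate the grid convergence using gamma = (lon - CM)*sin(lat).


gamma = (-18 - -15) * sin(10) = -3 * 0.173648 = -0.521 degrees

-0.521 degrees


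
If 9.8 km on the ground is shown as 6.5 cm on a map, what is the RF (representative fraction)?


ground = 9.8 km = 980000 cm; RF denominator = ground / map = 980000 / 6.5 ≈ 150769; RF = 1:150769

1:150769


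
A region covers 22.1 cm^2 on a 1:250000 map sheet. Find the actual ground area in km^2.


ground_area = 22.1 * (250000/100)^2 = 138125000.0 m^2 = 138.125 km^2

138.125 km^2


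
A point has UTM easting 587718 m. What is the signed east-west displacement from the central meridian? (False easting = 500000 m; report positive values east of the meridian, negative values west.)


displacement = 587718 - 500000 = 87718 m

87718 m


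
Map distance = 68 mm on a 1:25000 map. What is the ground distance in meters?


ground = 68 mm * 25000 / 1000 = 1700.0 m

1700.0 m


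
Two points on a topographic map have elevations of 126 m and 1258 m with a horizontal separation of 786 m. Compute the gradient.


gradient = (1258 - 126) / 786 = 1132 / 786 = 1.4402

1.4402


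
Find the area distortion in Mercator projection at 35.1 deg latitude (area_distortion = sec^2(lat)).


area_distortion = 1/cos^2(35.1) = 1.494

1.494


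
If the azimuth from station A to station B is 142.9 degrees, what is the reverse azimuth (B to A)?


back azimuth = (142.9 + 180) mod 360 = 322.9 degrees

322.9 degrees


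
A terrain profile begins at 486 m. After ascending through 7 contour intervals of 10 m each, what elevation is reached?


elevation = 486 + 7 * 10 = 556 m

556 m


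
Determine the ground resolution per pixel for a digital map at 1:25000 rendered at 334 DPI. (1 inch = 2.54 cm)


pixel_cm = 2.54 / 334 ≈ 0.007605 cm
ground = pixel_cm * 25000 / 100 = 2.54 * 25000 / (334 * 100) = 63500 / 33400 ≈ 1.9 m

1.9 m


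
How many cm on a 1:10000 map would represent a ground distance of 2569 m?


map_cm = 2569 * 100 / 10000 = 25.69 cm

25.69 cm


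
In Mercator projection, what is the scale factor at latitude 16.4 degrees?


SF = 1 / cos(16.4) = 1 / 0.959314 = 1.042

1.042


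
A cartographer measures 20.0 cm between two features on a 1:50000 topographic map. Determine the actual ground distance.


ground = 20.0 cm * 50000 / 100 = 10000.0 m = 10.0 km

10.0 km


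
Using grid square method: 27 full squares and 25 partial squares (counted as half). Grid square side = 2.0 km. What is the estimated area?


effective squares = 27 + 25 * 0.5 = 39.5
area = 39.5 * 4.0 = 158.0 km^2

158.0 km^2


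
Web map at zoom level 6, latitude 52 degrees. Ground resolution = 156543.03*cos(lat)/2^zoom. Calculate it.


res = 156543.03 * cos(52) / 2^6 = 156543.03 * 0.61566148 / 64 = 1505.9 m/pixel

1505.9 m/pixel


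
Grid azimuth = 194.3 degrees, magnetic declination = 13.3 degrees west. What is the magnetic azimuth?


magnetic azimuth = grid azimuth - declination (east +ve)
mag_az = 194.3 - -13.3 = 207.6 degrees

207.6 degrees


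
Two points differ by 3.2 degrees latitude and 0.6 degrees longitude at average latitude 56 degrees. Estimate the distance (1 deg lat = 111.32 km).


dlat_km = 3.2 * 111.32 = 356.224
dlon_km = 0.6 * 111.32 * cos(56) ≈ 37.35
dist = sqrt(356.224^2 + 37.35^2) ≈ 358.2 km

358.2 km


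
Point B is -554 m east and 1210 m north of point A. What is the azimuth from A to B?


az = atan2(-554, 1210) = -24.6 deg
adjusted to 0-360: 335.4 degrees

335.4 degrees


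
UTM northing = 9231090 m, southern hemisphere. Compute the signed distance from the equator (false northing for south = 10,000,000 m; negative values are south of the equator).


For southern: actual = 9231090 - 10000000 = -768910 m

-768910 m


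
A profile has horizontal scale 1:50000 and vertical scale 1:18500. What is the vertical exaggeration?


VE = horizontal_scale / vertical_scale = 50000 / 18500 ≈ 2.7

2.7x


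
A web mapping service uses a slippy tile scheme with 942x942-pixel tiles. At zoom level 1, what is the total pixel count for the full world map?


tiles per axis = 2^1 = 2
total tiles = 2^2 = 4
pixels per axis = 2 * 942 = 1884
total pixels = 1884^2 = 3549456

3549456 pixels


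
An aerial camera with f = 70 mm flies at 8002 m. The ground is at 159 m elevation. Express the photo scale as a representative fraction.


scale = f / (H - h) = 70 mm / 7843 m = 70 / 7843000 = 1:112043

1:112043


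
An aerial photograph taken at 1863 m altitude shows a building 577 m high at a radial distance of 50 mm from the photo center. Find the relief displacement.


d = h * r / H = 577 * 50 / 1863 = 15.49 mm

15.49 mm


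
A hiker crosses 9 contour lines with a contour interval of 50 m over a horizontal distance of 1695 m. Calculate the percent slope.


elevation change = 9 * 50 = 450 m
slope = 450 / 1695 * 100 = 26.5%

26.5%


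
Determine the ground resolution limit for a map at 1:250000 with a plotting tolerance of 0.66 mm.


ground = 0.66 mm * 250000 / 1000 = 165.0 m

165.0 m


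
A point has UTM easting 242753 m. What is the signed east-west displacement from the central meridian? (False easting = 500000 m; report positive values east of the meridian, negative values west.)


displacement = 242753 - 500000 = -257247 m

-257247 m


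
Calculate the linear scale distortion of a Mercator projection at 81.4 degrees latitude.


SF = 1 / cos(81.4) = 1 / 0.149535 = 6.687

6.687


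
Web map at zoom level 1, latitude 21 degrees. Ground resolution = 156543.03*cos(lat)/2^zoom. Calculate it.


res = 156543.03 * cos(21) / 2^1 = 156543.03 * 0.93358043 / 2 = 73072.75 m/pixel

73072.75 m/pixel


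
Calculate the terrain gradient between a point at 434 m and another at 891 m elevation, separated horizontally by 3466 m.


gradient = (891 - 434) / 3466 = 457 / 3466 = 0.1319

0.1319


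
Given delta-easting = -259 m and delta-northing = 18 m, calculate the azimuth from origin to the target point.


az = atan2(-259, 18) = -86.0 deg
adjusted to 0-360: 274.0 degrees

274.0 degrees


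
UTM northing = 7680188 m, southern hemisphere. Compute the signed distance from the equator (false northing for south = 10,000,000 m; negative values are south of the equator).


For southern: actual = 7680188 - 10000000 = -2319812 m

-2319812 m


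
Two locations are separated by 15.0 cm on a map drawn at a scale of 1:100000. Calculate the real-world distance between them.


ground = 15.0 cm * 100000 / 100 = 15000.0 m = 15.0 km

15.0 km


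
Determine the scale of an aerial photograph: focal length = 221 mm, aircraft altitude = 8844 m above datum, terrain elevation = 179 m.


scale = f / (H - h) = 221 mm / 8665 m = 221 / 8665000 = 1:39208

1:39208


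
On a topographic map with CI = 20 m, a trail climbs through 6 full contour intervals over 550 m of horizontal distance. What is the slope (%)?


elevation change = 6 * 20 = 120 m
slope = 120 / 550 * 100 = 21.8%

21.8%


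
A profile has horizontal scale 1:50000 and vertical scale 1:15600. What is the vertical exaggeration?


VE = horizontal_scale / vertical_scale = 50000 / 15600 ≈ 3.2

3.2x


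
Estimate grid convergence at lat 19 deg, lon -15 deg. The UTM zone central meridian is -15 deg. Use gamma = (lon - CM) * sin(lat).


gamma = (-15 - -15) * sin(19) = 0 * 0.325568 = 0.0 degrees

0.0 degrees


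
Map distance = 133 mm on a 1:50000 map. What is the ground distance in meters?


ground = 133 mm * 50000 / 1000 = 6650.0 m

6650.0 m


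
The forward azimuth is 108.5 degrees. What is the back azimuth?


back azimuth = (108.5 + 180) mod 360 = 288.5 degrees

288.5 degrees


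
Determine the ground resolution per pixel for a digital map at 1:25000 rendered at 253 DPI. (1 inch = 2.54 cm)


pixel_cm = 2.54 / 253 ≈ 0.01004 cm
ground = pixel_cm * 25000 / 100 = 2.54 * 25000 / (253 * 100) = 63500 / 25300 ≈ 2.51 m

2.51 m


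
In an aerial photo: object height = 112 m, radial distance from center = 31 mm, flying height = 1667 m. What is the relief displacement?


d = h * r / H = 112 * 31 / 1667 = 2.08 mm

2.08 mm


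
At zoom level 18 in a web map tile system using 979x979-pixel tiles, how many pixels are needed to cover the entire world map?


tiles per axis = 2^18 = 262144
total tiles = 262144^2 = 68719476736
pixels per axis = 262144 * 979 = 256638976
total pixels = 256638976^2 = 65863564002328576

65863564002328576 pixels


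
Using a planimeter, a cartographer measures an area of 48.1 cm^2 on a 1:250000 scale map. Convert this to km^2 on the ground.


ground_area = 48.1 * (250000/100)^2 = 300625000.0 m^2 = 300.625 km^2

300.625 km^2


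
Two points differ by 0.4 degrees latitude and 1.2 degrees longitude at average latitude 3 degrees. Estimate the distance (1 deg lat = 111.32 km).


dlat_km = 0.4 * 111.32 = 44.528
dlon_km = 1.2 * 111.32 * cos(3) ≈ 133.401
dist = sqrt(44.528^2 + 133.401^2) ≈ 140.6 km

140.6 km


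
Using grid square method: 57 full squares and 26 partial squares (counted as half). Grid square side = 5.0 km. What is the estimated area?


effective squares = 57 + 26 * 0.5 = 70.0
area = 70.0 * 25.0 = 1750.0 km^2

1750.0 km^2


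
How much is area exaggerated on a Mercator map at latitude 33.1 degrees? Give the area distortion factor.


area_distortion = 1/cos^2(33.1) = 1.425

1.425


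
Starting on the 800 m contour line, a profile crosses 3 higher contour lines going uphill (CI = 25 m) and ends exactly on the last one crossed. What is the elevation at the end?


elevation = 800 + 3 * 25 = 875 m

875 m


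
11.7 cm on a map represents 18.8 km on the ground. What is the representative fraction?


ground = 18.8 km = 1880000 cm; RF denominator = ground / map = 1880000 / 11.7 ≈ 160684; RF = 1:160684

1:160684


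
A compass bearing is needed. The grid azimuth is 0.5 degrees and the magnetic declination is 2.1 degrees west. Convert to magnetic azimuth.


magnetic azimuth = grid azimuth - declination (east +ve)
mag_az = 0.5 - -2.1 = 2.6 degrees

2.6 degrees


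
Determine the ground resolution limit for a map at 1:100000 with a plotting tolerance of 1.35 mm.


ground = 1.35 mm * 100000 / 1000 = 135.0 m

135.0 m


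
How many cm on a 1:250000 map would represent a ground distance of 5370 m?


map_cm = 5370 * 100 / 250000 = 2.148 cm ≈ 2.15 cm

2.15 cm


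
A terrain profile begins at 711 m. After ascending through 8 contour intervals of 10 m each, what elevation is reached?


elevation = 711 + 8 * 10 = 791 m

791 m


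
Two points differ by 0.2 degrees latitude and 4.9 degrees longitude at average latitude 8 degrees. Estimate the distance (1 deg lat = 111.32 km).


dlat_km = 0.2 * 111.32 = 22.264
dlon_km = 4.9 * 111.32 * cos(8) ≈ 540.16
dist = sqrt(22.264^2 + 540.16^2) ≈ 540.6 km

540.6 km


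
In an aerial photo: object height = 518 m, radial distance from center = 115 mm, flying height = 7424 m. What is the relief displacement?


d = h * r / H = 518 * 115 / 7424 = 8.02 mm

8.02 mm


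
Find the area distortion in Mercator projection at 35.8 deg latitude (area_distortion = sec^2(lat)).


area_distortion = 1/cos^2(35.8) = 1.52

1.52


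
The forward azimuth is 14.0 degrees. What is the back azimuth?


back azimuth = (14.0 + 180) mod 360 = 194.0 degrees

194.0 degrees


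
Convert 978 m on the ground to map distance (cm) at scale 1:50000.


map_cm = 978 * 100 / 50000 = 1.956 cm ≈ 1.96 cm

1.96 cm


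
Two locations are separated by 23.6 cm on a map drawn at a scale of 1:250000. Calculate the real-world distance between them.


ground = 23.6 cm * 250000 / 100 = 59000.0 m = 59.0 km

59.0 km


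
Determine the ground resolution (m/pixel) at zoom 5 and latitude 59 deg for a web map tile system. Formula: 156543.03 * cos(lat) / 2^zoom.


res = 156543.03 * cos(59) / 2^5 = 156543.03 * 0.51503807 / 32 = 2519.55 m/pixel

2519.55 m/pixel


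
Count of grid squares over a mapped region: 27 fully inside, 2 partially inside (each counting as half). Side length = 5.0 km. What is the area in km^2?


effective squares = 27 + 2 * 0.5 = 28.0
area = 28.0 * 25.0 = 700.0 km^2

700.0 km^2


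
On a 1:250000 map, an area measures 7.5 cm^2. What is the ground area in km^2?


ground_area = 7.5 * (250000/100)^2 = 46875000.0 m^2 = 46.875 km^2

46.875 km^2


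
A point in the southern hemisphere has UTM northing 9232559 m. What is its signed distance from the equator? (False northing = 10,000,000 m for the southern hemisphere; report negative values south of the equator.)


For southern: actual = 9232559 - 10000000 = -767441 m

-767441 m


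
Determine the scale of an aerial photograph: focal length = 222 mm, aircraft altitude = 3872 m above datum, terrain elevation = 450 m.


scale = f / (H - h) = 222 mm / 3422 m = 222 / 3422000 = 1:15414

1:15414


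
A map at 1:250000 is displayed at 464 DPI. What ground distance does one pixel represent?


pixel_cm = 2.54 / 464 ≈ 0.005474 cm
ground = pixel_cm * 250000 / 100 = 2.54 * 250000 / (464 * 100) = 635000 / 46400 ≈ 13.69 m

13.69 m


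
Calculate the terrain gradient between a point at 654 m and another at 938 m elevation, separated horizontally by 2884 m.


gradient = (938 - 654) / 2884 = 284 / 2884 = 0.0985

0.0985


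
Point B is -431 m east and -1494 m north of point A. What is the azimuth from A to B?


az = atan2(-431, -1494) = -163.9 deg
adjusted to 0-360: 196.1 degrees

196.1 degrees


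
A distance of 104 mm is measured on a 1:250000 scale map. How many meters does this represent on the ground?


ground = 104 mm * 250000 / 1000 = 26000.0 m

26000.0 m


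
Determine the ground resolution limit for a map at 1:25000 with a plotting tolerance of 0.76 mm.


ground = 0.76 mm * 25000 / 1000 = 19.0 m

19.0 m


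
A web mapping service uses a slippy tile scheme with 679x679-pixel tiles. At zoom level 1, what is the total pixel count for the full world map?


tiles per axis = 2^1 = 2
total tiles = 2^2 = 4
pixels per axis = 2 * 679 = 1358
total pixels = 1358^2 = 1844164

1844164 pixels


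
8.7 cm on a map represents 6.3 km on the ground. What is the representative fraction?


ground = 6.3 km = 630000 cm; RF denominator = ground / map = 630000 / 8.7 ≈ 72414; RF = 1:72414

1:72414


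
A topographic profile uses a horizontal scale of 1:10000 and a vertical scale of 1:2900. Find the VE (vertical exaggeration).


VE = horizontal_scale / vertical_scale = 10000 / 2900 ≈ 3.4

3.4x


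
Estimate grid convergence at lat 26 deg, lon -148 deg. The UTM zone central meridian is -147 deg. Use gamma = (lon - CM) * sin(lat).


gamma = (-148 - -147) * sin(26) = -1 * 0.438371 = -0.438 degrees

-0.438 degrees


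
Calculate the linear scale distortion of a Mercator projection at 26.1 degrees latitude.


SF = 1 / cos(26.1) = 1 / 0.898028 = 1.114

1.114


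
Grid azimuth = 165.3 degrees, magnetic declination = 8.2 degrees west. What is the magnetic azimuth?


magnetic azimuth = grid azimuth - declination (east +ve)
mag_az = 165.3 - -8.2 = 173.5 degrees

173.5 degrees


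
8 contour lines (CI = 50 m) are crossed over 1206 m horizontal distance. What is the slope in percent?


elevation change = 8 * 50 = 400 m
slope = 400 / 1206 * 100 = 33.2%

33.2%


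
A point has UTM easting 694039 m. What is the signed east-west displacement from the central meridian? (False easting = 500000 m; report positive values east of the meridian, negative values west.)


displacement = 694039 - 500000 = 194039 m

194039 m


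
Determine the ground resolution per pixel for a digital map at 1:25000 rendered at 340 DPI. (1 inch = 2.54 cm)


pixel_cm = 2.54 / 340 ≈ 0.007471 cm
ground = pixel_cm * 25000 / 100 = 2.54 * 25000 / (340 * 100) = 63500 / 34000 ≈ 1.87 m

1.87 m


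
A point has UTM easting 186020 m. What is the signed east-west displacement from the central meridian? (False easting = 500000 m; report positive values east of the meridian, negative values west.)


displacement = 186020 - 500000 = -313980 m

-313980 m


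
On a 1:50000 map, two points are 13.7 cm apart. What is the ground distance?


ground = 13.7 cm * 50000 / 100 = 6850.0 m = 6.85 km

6.85 km


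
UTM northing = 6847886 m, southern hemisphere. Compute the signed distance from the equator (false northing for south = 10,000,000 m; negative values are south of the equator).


For southern: actual = 6847886 - 10000000 = -3152114 m

-3152114 m


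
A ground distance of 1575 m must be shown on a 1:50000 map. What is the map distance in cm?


map_cm = 1575 * 100 / 50000 = 3.15 cm

3.15 cm


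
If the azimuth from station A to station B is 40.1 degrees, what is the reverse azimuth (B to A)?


back azimuth = (40.1 + 180) mod 360 = 220.1 degrees

220.1 degrees


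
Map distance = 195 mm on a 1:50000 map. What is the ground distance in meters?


ground = 195 mm * 50000 / 1000 = 9750.0 m

9750.0 m


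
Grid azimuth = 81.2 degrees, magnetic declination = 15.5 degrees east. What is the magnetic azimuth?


magnetic azimuth = grid azimuth - declination (east +ve)
mag_az = 81.2 - 15.5 = 65.7 degrees

65.7 degrees


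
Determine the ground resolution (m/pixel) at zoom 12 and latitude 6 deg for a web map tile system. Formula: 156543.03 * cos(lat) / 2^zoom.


res = 156543.03 * cos(6) / 2^12 = 156543.03 * 0.9945219 / 4096 = 38.01 m/pixel

38.01 m/pixel


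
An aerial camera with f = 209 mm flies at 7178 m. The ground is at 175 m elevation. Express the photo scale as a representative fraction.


scale = f / (H - h) = 209 mm / 7003 m = 209 / 7003000 = 1:33507

1:33507


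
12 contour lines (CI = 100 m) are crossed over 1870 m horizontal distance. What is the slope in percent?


elevation change = 12 * 100 = 1200 m
slope = 1200 / 1870 * 100 = 64.2%

64.2%


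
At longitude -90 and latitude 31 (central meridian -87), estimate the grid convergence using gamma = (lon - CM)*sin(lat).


gamma = (-90 - -87) * sin(31) = -3 * 0.515038 = -1.545 degrees

-1.545 degrees


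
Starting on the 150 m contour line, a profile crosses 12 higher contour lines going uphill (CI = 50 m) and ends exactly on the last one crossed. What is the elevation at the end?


elevation = 150 + 12 * 50 = 750 m

750 m


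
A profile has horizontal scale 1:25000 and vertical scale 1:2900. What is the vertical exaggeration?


VE = horizontal_scale / vertical_scale = 25000 / 2900 ≈ 8.6

8.6x


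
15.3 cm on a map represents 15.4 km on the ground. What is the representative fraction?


ground = 15.4 km = 1540000 cm; RF denominator = ground / map = 1540000 / 15.3 ≈ 100654; RF = 1:100654

1:100654


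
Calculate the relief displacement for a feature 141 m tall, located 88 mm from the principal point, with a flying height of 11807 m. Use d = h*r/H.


d = h * r / H = 141 * 88 / 11807 = 1.05 mm

1.05 mm


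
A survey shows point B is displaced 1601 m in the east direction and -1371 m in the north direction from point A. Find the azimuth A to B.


az = atan2(1601, -1371) = 130.6 deg
adjusted to 0-360: 130.6 degrees

130.6 degrees


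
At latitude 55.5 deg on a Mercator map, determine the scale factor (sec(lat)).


SF = 1 / cos(55.5) = 1 / 0.566406 = 1.766

1.766


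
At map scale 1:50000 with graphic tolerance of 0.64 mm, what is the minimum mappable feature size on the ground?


ground = 0.64 mm * 50000 / 1000 = 32.0 m

32.0 m


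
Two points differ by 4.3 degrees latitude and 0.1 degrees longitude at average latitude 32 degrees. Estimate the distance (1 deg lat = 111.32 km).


dlat_km = 4.3 * 111.32 = 478.676
dlon_km = 0.1 * 111.32 * cos(32) ≈ 9.44
dist = sqrt(478.676^2 + 9.44^2) ≈ 478.8 km

478.8 km


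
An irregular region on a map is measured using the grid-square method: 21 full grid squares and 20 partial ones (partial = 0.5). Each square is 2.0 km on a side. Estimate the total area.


effective squares = 21 + 20 * 0.5 = 31.0
area = 31.0 * 4.0 = 124.0 km^2

124.0 km^2


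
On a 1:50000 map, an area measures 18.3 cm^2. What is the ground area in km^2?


ground_area = 18.3 * (50000/100)^2 = 4575000.0 m^2 = 4.575 km^2

4.575 km^2


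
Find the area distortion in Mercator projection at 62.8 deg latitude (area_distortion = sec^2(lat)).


area_distortion = 1/cos^2(62.8) = 4.786

4.786


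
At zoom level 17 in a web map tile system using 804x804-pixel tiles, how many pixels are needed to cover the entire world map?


tiles per axis = 2^17 = 131072
total tiles = 131072^2 = 17179869184
pixels per axis = 131072 * 804 = 105381888
total pixels = 105381888^2 = 11105342318444544

11105342318444544 pixels


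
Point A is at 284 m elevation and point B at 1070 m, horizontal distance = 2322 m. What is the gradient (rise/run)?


gradient = (1070 - 284) / 2322 = 786 / 2322 = 0.3385

0.3385


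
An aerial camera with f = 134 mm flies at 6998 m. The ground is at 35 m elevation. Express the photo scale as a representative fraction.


scale = f / (H - h) = 134 mm / 6963 m = 134 / 6963000 = 1:51963

1:51963


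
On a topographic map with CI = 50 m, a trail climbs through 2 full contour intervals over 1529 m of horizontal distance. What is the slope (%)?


elevation change = 2 * 50 = 100 m
slope = 100 / 1529 * 100 = 6.5%

6.5%


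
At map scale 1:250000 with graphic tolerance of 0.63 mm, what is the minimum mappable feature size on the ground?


ground = 0.63 mm * 250000 / 1000 = 157.5 m

157.5 m


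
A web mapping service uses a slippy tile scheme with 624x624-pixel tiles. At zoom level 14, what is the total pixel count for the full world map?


tiles per axis = 2^14 = 16384
total tiles = 16384^2 = 268435456
pixels per axis = 16384 * 624 = 10223616
total pixels = 10223616^2 = 104522324115456

104522324115456 pixels


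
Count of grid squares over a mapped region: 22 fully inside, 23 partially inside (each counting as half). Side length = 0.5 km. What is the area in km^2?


effective squares = 22 + 23 * 0.5 = 33.5
area = 33.5 * 0.25 = 8.375 km^2

8.375 km^2


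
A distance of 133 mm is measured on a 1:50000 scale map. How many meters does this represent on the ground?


ground = 133 mm * 50000 / 1000 = 6650.0 m

6650.0 m


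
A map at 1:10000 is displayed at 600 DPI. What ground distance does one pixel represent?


pixel_cm = 2.54 / 600 ≈ 0.004233 cm
ground = pixel_cm * 10000 / 100 = 2.54 * 10000 / (600 * 100) = 25400 / 60000 ≈ 0.42 m

0.42 m


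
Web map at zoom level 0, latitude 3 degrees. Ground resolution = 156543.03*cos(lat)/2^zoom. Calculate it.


res = 156543.03 * cos(3) / 2^0 = 156543.03 * 0.99862953 / 1 = 156328.49 m/pixel

156328.49 m/pixel


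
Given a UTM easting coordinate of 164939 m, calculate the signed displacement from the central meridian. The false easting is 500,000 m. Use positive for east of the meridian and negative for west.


displacement = 164939 - 500000 = -335061 m

-335061 m


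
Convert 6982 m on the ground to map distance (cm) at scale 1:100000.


map_cm = 6982 * 100 / 100000 = 6.982 cm ≈ 6.98 cm

6.98 cm


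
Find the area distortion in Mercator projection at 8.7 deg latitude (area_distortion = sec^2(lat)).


area_distortion = 1/cos^2(8.7) = 1.023

1.023


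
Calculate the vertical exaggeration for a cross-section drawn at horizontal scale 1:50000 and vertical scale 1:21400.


VE = horizontal_scale / vertical_scale = 50000 / 21400 ≈ 2.3

2.3x


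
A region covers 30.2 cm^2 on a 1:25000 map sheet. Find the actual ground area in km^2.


ground_area = 30.2 * (25000/100)^2 = 1887500.0 m^2 = 1.8875 km^2 ≈ 1.888 km^2

1.888 km^2


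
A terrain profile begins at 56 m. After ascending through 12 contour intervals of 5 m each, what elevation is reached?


elevation = 56 + 12 * 5 = 116 m

116 m


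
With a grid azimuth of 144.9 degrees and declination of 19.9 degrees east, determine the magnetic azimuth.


magnetic azimuth = grid azimuth - declination (east +ve)
mag_az = 144.9 - 19.9 = 125.0 degrees

125.0 degrees


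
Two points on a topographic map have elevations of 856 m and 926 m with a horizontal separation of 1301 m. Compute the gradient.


gradient = (926 - 856) / 1301 = 70 / 1301 = 0.0538

0.0538


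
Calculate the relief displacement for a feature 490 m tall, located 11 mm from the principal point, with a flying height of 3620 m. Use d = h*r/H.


d = h * r / H = 490 * 11 / 3620 = 1.49 mm

1.49 mm


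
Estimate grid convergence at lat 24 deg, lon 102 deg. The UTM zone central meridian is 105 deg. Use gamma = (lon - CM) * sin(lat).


gamma = (102 - 105) * sin(24) = -3 * 0.406737 = -1.22 degrees

-1.22 degrees


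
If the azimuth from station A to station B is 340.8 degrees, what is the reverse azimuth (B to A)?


back azimuth = (340.8 + 180) mod 360 = 160.8 degrees

160.8 degrees


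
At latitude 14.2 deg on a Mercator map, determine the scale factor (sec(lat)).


SF = 1 / cos(14.2) = 1 / 0.969445 = 1.032

1.032


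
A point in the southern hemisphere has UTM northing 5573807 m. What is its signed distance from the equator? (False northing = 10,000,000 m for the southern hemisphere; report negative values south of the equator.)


For southern: actual = 5573807 - 10000000 = -4426193 m

-4426193 m


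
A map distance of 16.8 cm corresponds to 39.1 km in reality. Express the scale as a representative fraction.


ground = 39.1 km = 3910000 cm; RF denominator = ground / map = 3910000 / 16.8 ≈ 232738; RF = 1:232738

1:232738


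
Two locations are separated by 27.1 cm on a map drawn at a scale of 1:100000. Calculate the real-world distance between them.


ground = 27.1 cm * 100000 / 100 = 27100.0 m = 27.1 km

27.1 km


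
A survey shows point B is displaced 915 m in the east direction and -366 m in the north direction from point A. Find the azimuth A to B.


az = atan2(915, -366) = 111.8 deg
adjusted to 0-360: 111.8 degrees

111.8 degrees


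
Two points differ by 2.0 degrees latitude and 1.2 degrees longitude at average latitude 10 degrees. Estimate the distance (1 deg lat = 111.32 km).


dlat_km = 2.0 * 111.32 = 222.64
dlon_km = 1.2 * 111.32 * cos(10) ≈ 131.555
dist = sqrt(222.64^2 + 131.555^2) ≈ 258.6 km

258.6 km


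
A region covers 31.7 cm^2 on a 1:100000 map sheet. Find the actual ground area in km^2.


ground_area = 31.7 * (100000/100)^2 = 31700000.0 m^2 = 31.7 km^2

31.7 km^2


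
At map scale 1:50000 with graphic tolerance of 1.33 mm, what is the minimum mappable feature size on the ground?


ground = 1.33 mm * 50000 / 1000 = 66.5 m

66.5 m


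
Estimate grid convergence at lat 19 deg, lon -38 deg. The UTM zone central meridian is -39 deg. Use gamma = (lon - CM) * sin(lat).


gamma = (-38 - -39) * sin(19) = 1 * 0.325568 = 0.326 degrees

0.326 degrees


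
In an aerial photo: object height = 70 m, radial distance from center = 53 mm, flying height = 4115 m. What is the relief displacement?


d = h * r / H = 70 * 53 / 4115 = 0.9 mm

0.9 mm


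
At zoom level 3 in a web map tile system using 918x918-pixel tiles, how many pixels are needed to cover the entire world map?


tiles per axis = 2^3 = 8
total tiles = 8^2 = 64
pixels per axis = 8 * 918 = 7344
total pixels = 7344^2 = 53934336

53934336 pixels


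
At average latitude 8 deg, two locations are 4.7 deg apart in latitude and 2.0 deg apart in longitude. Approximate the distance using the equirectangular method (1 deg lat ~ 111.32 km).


dlat_km = 4.7 * 111.32 = 523.204
dlon_km = 2.0 * 111.32 * cos(8) ≈ 220.473
dist = sqrt(523.204^2 + 220.473^2) ≈ 567.8 km

567.8 km


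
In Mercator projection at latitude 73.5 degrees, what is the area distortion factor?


area_distortion = 1/cos^2(73.5) = 12.397

12.397


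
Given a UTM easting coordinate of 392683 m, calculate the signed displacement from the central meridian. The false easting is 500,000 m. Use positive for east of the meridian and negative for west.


displacement = 392683 - 500000 = -107317 m

-107317 m


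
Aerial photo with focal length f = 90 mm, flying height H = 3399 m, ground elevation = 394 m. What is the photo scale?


scale = f / (H - h) = 90 mm / 3005 m = 90 / 3005000 = 1:33389

1:33389


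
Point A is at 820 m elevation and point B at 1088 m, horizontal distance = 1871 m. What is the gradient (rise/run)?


gradient = (1088 - 820) / 1871 = 268 / 1871 = 0.1432

0.1432


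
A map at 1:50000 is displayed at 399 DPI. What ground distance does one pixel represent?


pixel_cm = 2.54 / 399 ≈ 0.006366 cm
ground = pixel_cm * 50000 / 100 = 2.54 * 50000 / (399 * 100) = 127000 / 39900 ≈ 3.18 m

3.18 m


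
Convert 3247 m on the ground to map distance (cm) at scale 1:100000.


map_cm = 3247 * 100 / 100000 = 3.247 cm ≈ 3.25 cm

3.25 cm


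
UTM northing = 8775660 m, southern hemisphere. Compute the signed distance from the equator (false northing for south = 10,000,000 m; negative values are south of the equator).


For southern: actual = 8775660 - 10000000 = -1224340 m

-1224340 m


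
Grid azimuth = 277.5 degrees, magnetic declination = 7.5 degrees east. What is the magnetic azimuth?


magnetic azimuth = grid azimuth - declination (east +ve)
mag_az = 277.5 - 7.5 = 270.0 degrees

270.0 degrees


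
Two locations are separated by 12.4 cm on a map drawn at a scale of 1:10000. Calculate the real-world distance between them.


ground = 12.4 cm * 10000 / 100 = 1240.0 m = 1.24 km

1.24 km


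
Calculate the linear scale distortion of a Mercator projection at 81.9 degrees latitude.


SF = 1 / cos(81.9) = 1 / 0.140901 = 7.097

7.097


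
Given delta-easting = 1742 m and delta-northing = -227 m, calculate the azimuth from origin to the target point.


az = atan2(1742, -227) = 97.4 deg
adjusted to 0-360: 97.4 degrees

97.4 degrees


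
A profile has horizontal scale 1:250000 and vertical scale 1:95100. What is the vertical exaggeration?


VE = horizontal_scale / vertical_scale = 250000 / 95100 ≈ 2.6

2.6x


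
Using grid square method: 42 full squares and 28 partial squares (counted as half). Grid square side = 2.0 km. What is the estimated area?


effective squares = 42 + 28 * 0.5 = 56.0
area = 56.0 * 4.0 = 224.0 km^2

224.0 km^2


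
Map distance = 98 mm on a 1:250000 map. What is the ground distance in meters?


ground = 98 mm * 250000 / 1000 = 24500.0 m

24500.0 m


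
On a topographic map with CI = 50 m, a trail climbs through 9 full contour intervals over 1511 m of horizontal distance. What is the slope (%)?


elevation change = 9 * 50 = 450 m
slope = 450 / 1511 * 100 = 29.8%

29.8%


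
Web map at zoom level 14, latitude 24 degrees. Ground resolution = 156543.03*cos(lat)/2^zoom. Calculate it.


res = 156543.03 * cos(24) / 2^14 = 156543.03 * 0.91354546 / 16384 = 8.73 m/pixel

8.73 m/pixel


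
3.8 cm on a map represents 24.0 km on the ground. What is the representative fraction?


ground = 24.0 km = 2400000 cm; RF denominator = ground / map = 2400000 / 3.8 ≈ 631579; RF = 1:631579

1:631579


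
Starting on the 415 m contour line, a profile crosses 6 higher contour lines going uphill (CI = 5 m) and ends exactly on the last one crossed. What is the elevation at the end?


elevation = 415 + 6 * 5 = 445 m

445 m


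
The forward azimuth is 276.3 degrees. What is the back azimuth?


back azimuth = (276.3 + 180) mod 360 = 96.3 degrees

96.3 degrees


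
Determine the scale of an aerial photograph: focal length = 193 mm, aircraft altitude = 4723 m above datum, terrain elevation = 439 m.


scale = f / (H - h) = 193 mm / 4284 m = 193 / 4284000 = 1:22197

1:22197


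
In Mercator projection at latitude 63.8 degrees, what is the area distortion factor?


area_distortion = 1/cos^2(63.8) = 5.13

5.13


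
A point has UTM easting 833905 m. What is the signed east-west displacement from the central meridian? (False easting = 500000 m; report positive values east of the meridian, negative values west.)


displacement = 833905 - 500000 = 333905 m

333905 m


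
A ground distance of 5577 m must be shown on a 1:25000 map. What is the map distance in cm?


map_cm = 5577 * 100 / 25000 = 22.308 cm ≈ 22.31 cm

22.31 cm


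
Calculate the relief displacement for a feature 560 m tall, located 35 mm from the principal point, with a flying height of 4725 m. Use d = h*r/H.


d = h * r / H = 560 * 35 / 4725 = 4.15 mm

4.15 mm


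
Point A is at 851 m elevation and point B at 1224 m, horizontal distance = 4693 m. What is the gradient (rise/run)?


gradient = (1224 - 851) / 4693 = 373 / 4693 = 0.0795

0.0795


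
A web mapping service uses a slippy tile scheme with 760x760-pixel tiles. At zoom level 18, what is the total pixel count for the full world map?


tiles per axis = 2^18 = 262144
total tiles = 262144^2 = 68719476736
pixels per axis = 262144 * 760 = 199229440
total pixels = 199229440^2 = 39692369762713600

39692369762713600 pixels


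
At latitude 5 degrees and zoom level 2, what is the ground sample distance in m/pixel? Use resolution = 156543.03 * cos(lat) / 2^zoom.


res = 156543.03 * cos(5) / 2^2 = 156543.03 * 0.9961947 / 4 = 38986.83 m/pixel

38986.83 m/pixel


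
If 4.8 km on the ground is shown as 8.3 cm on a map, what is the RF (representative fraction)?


ground = 4.8 km = 480000 cm; RF denominator = ground / map = 480000 / 8.3 ≈ 57831; RF = 1:57831

1:57831


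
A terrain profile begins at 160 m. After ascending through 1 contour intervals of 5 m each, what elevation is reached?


elevation = 160 + 1 * 5 = 165 m

165 m


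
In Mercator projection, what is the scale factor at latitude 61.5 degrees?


SF = 1 / cos(61.5) = 1 / 0.477159 = 2.096

2.096


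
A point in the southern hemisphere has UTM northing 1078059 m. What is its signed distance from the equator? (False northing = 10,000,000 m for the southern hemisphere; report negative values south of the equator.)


For southern: actual = 1078059 - 10000000 = -8921941 m

-8921941 m


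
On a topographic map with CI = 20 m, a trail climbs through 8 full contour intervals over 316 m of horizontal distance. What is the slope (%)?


elevation change = 8 * 20 = 160 m
slope = 160 / 316 * 100 = 50.6%

50.6%


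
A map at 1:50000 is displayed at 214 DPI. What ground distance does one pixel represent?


pixel_cm = 2.54 / 214 ≈ 0.011869 cm
ground = pixel_cm * 50000 / 100 = 2.54 * 50000 / (214 * 100) = 127000 / 21400 ≈ 5.93 m

5.93 m


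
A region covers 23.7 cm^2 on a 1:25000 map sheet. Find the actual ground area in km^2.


ground_area = 23.7 * (25000/100)^2 = 1481250.0 m^2 = 1.48125 km^2 ≈ 1.481 km^2

1.481 km^2


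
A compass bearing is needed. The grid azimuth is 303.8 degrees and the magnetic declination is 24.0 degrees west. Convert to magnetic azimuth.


magnetic azimuth = grid azimuth - declination (east +ve)
mag_az = 303.8 - -24.0 = 327.8 degrees

327.8 degrees


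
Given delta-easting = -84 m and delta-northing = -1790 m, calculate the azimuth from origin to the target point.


az = atan2(-84, -1790) = -177.3 deg
adjusted to 0-360: 182.7 degrees

182.7 degrees


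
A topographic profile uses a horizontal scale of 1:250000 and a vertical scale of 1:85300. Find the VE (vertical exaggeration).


VE = horizontal_scale / vertical_scale = 250000 / 85300 ≈ 2.9

2.9x


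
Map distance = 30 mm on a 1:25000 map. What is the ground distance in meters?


ground = 30 mm * 25000 / 1000 = 750.0 m

750.0 m


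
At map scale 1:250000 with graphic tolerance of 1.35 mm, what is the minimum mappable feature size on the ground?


ground = 1.35 mm * 250000 / 1000 = 337.5 m

337.5 m


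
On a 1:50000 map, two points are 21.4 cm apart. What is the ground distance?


ground = 21.4 cm * 50000 / 100 = 10700.0 m = 10.7 km

10.7 km


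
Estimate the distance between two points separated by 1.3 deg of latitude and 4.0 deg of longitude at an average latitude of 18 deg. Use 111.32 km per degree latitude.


dlat_km = 1.3 * 111.32 = 144.716
dlon_km = 4.0 * 111.32 * cos(18) ≈ 423.486
dist = sqrt(144.716^2 + 423.486^2) ≈ 447.5 km

447.5 km


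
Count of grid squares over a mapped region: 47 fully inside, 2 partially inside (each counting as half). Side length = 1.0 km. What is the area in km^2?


effective squares = 47 + 2 * 0.5 = 48.0
area = 48.0 * 1.0 = 48.0 km^2

48.0 km^2


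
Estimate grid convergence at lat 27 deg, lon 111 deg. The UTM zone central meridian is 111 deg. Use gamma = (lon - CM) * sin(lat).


gamma = (111 - 111) * sin(27) = 0 * 0.45399 = 0.0 degrees

0.0 degrees


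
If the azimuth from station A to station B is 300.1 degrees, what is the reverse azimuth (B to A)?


back azimuth = (300.1 + 180) mod 360 = 120.1 degrees

120.1 degrees


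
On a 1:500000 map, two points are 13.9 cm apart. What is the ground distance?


ground = 13.9 cm * 500000 / 100 = 69500.0 m = 69.5 km

69.5 km


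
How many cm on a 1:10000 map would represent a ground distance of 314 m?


map_cm = 314 * 100 / 10000 = 3.14 cm

3.14 cm


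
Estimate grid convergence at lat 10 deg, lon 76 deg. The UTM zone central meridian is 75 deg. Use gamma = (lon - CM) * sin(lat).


gamma = (76 - 75) * sin(10) = 1 * 0.173648 = 0.174 degrees

0.174 degrees


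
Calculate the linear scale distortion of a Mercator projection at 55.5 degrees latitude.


SF = 1 / cos(55.5) = 1 / 0.566406 = 1.766

1.766


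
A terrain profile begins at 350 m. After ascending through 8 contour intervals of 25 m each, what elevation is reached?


elevation = 350 + 8 * 25 = 550 m

550 m


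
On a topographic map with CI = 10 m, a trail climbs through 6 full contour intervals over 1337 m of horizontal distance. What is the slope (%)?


elevation change = 6 * 10 = 60 m
slope = 60 / 1337 * 100 = 4.5%

4.5%


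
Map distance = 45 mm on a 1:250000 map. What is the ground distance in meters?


ground = 45 mm * 250000 / 1000 = 11250.0 m

11250.0 m


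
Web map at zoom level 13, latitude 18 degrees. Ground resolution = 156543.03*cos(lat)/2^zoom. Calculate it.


res = 156543.03 * cos(18) / 2^13 = 156543.03 * 0.95105652 / 8192 = 18.17 m/pixel

18.17 m/pixel


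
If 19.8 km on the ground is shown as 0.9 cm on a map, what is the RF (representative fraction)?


ground = 19.8 km = 1980000 cm; RF denominator = ground / map = 1980000 / 0.9 = 2200000; RF = 1:2200000

1:2200000
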